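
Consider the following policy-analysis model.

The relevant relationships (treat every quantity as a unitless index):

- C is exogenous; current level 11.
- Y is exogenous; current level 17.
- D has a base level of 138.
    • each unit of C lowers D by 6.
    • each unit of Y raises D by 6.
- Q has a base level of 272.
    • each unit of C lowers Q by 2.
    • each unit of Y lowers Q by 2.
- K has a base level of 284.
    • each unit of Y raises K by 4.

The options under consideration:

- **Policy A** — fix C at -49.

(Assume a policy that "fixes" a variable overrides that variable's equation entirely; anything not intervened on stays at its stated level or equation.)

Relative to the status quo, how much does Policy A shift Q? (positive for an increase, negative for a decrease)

120

Baseline:
  C = 11
  Y = 17
  Q = 272 − 2·11 − 2·17 = 216
Policy A (C := -49):
  C = -49
  Y = 17
  Q = 272 − 2·(-49) − 2·17 = 336
Change in Q: 336 − 216 = 120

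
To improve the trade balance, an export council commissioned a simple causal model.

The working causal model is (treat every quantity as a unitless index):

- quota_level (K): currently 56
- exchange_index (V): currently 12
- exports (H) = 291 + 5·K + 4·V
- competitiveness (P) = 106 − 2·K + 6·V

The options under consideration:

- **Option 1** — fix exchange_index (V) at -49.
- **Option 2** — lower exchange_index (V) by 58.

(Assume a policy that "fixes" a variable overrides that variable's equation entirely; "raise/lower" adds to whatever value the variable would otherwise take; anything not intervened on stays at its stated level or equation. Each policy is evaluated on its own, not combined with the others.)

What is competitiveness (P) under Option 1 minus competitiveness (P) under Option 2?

Option 1 (V := -49):
  K = 56
  V = -49
  P = 106 − 2·56 + 6·(-49) = -300
Option 2 (V − 58):
  K = 56
  V = 12 − 58 = -46
  P = 106 − 2·56 + 6·(-46) = -282
P: -300 − (-282) = -18

-18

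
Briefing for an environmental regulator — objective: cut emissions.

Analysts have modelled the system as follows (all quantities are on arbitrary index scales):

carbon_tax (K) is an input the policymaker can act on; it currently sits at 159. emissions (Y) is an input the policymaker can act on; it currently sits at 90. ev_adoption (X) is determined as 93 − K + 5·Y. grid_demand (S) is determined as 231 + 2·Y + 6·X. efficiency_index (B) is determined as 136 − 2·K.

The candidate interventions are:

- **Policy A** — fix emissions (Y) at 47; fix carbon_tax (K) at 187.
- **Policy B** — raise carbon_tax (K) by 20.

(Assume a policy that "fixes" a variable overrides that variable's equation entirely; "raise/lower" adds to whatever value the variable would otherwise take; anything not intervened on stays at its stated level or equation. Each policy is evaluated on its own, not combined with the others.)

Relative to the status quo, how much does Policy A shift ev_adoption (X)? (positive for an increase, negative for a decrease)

-243

Baseline:
  K = 159
  Y = 90
  X = 93 − 159 + 5·90 = 384
Policy A (Y := 47, K := 187):
  K = 187
  Y = 47
  X = 93 − 187 + 5·47 = 141
Change in X: 141 − 384 = -243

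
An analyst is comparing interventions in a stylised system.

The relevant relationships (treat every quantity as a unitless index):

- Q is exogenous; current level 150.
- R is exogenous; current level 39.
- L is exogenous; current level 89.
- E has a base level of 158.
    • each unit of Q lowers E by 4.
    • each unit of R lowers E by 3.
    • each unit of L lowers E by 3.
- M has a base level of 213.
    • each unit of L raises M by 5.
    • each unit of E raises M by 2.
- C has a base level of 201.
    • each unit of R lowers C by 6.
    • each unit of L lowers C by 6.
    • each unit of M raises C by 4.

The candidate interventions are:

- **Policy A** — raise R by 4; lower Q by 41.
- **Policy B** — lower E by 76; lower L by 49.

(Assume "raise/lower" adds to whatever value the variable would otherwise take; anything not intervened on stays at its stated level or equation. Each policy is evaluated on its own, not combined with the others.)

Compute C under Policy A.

Policy A (R + 4, Q − 41):
  Q = 150 − 41 = 109
  R = 39 + 4 = 43
  L = 89
  E = 158 − 4·109 − 3·43 − 3·89 = -674
  M = 213 + 5·89 + 2·(-674) = -690
  C = 201 − 6·43 − 6·89 + 4·(-690) = -3351

-3351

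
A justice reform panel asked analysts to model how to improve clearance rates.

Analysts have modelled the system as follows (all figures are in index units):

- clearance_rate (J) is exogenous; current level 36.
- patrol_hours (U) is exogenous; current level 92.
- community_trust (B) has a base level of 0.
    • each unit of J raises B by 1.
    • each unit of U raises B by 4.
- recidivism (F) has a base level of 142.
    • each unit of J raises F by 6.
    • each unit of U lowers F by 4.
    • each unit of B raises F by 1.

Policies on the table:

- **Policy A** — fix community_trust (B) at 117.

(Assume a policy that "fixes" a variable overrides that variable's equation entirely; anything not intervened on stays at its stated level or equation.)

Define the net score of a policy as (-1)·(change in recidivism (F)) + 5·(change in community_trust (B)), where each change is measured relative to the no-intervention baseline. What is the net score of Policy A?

Baseline:
  J = 36
  U = 92
  B = 0 + 36 + 4·92 = 404
  F = 142 + 6·36 − 4·92 + 404 = 394
Policy A (B := 117):
  J = 36
  U = 92
  B = 117
  F = 142 + 6·36 − 4·92 + 117 = 107
ΔF = 107 − 394 = -287; ΔB = 117 − 404 = -287
Score = (-1)·(-287) + 5·(-287) = -1148

-1148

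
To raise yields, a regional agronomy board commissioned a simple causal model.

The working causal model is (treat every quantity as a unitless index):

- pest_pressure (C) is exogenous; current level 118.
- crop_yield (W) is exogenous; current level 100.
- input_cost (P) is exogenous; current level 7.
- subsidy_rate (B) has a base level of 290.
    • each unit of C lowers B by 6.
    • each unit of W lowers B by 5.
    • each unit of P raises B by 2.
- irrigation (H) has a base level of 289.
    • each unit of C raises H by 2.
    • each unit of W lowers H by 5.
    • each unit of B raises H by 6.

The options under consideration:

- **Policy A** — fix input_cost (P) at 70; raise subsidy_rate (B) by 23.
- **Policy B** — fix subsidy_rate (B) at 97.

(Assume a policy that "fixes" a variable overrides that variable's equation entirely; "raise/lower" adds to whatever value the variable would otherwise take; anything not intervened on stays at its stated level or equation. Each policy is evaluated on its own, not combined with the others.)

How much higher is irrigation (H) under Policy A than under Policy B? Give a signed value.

Policy A (P := 70, B + 23):
  C = 118
  W = 100
  P = 70
  B = 290 − 6·118 − 5·100 + 2·70 (+23 from intervention) = -755
  H = 289 + 2·118 − 5·100 + 6·(-755) = -4505
Policy B (B := 97):
  C = 118
  W = 100
  P = 7
  B = 97
  H = 289 + 2·118 − 5·100 + 6·97 = 607
H: -4505 − 607 = -5112

-5112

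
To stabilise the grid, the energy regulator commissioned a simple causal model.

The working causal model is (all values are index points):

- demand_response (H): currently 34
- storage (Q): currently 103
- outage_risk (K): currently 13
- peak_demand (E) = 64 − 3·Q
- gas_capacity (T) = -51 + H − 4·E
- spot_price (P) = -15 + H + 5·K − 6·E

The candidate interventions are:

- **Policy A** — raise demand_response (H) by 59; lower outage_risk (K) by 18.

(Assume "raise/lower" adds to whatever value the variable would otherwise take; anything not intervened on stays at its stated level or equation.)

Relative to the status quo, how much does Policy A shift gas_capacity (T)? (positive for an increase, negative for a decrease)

Baseline:
  H = 34
  Q = 103
  E = 64 − 3·103 = -245
  T = -51 + 34 − 4·(-245) = 963
Policy A (H + 59, K − 18):
  H = 34 + 59 = 93
  Q = 103
  E = 64 − 3·103 = -245
  T = -51 + 93 − 4·(-245) = 1022
Change in T: 1022 − 963 = 59

59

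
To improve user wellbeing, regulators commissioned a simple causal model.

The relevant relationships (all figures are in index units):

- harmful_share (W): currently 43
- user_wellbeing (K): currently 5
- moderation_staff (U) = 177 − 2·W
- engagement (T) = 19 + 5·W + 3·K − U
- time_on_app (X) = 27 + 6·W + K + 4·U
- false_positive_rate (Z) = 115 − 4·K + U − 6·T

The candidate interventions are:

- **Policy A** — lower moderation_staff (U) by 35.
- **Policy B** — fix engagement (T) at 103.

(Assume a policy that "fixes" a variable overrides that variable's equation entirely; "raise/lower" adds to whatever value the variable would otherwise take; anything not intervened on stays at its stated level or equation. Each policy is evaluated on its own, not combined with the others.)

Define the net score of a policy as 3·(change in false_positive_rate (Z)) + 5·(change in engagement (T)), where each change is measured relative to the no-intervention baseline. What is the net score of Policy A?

-560

Baseline:
  W = 43
  K = 5
  U = 177 − 2·43 = 91
  T = 19 + 5·43 + 3·5 − 91 = 158
  Z = 115 − 4·5 + 91 − 6·158 = -762
Policy A (U − 35):
  W = 43
  K = 5
  U = 177 − 2·43 (−35 from intervention) = 56
  T = 19 + 5·43 + 3·5 − 56 = 193
  Z = 115 − 4·5 + 56 − 6·193 = -1007
ΔZ = -1007 − (-762) = -245; ΔT = 193 − 158 = 35
Score = 3·(-245) + 5·35 = -560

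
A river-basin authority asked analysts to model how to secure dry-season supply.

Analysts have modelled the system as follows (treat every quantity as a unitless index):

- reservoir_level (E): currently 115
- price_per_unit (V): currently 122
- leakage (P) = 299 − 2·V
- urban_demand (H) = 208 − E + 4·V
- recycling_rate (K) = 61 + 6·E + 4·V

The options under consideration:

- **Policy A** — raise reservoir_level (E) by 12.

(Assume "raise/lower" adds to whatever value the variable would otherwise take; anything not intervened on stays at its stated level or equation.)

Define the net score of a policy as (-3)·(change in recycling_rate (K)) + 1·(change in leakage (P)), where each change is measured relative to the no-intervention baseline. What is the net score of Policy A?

-216

Baseline:
  E = 115
  V = 122
  P = 299 − 2·122 = 55
  K = 61 + 6·115 + 4·122 = 1239
Policy A (E + 12):
  E = 115 + 12 = 127
  V = 122
  P = 299 − 2·122 = 55
  K = 61 + 6·127 + 4·122 = 1311
ΔK = 1311 − 1239 = 72; ΔP = 55 − 55 = 0
Score = (-3)·72 + 1·0 = -216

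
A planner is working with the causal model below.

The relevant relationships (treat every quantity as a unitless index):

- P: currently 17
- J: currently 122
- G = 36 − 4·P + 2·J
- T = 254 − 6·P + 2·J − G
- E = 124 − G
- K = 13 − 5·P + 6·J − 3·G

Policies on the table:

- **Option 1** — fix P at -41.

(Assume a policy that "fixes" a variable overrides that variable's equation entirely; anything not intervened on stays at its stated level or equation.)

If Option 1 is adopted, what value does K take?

-382

Option 1 (P := -41):
  P = -41
  J = 122
  G = 36 − 4·(-41) + 2·122 = 444
  K = 13 − 5·(-41) + 6·122 − 3·444 = -382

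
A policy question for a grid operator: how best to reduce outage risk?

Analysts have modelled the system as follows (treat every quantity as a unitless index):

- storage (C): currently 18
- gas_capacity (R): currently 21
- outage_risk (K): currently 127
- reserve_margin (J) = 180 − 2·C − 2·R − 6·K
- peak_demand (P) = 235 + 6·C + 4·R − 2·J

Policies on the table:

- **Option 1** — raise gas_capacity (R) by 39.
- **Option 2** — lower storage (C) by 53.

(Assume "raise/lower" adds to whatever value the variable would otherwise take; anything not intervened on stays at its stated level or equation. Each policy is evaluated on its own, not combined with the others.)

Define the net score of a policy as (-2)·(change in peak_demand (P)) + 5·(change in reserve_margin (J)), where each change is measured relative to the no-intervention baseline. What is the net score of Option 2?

Baseline:
  C = 18
  R = 21
  K = 127
  J = 180 − 2·18 − 2·21 − 6·127 = -660
  P = 235 + 6·18 + 4·21 − 2·(-660) = 1747
Option 2 (C − 53):
  C = 18 − 53 = -35
  R = 21
  K = 127
  J = 180 − 2·(-35) − 2·21 − 6·127 = -554
  P = 235 + 6·(-35) + 4·21 − 2·(-554) = 1217
ΔP = 1217 − 1747 = -530; ΔJ = -554 − (-660) = 106
Score = (-2)·(-530) + 5·106 = 1590

1590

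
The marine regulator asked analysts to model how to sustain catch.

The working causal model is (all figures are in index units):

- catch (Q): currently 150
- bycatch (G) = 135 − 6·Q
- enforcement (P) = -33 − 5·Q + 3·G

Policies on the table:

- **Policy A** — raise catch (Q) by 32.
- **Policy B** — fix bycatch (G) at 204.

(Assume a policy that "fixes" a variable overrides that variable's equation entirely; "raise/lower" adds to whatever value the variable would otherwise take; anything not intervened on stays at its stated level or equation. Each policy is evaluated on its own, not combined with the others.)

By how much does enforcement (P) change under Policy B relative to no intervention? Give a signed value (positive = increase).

2907

Baseline:
  Q = 150
  G = 135 − 6·150 = -765
  P = -33 − 5·150 + 3·(-765) = -3078
Policy B (G := 204):
  Q = 150
  G = 204
  P = -33 − 5·150 + 3·204 = -171
Change in P: -171 − (-3078) = 2907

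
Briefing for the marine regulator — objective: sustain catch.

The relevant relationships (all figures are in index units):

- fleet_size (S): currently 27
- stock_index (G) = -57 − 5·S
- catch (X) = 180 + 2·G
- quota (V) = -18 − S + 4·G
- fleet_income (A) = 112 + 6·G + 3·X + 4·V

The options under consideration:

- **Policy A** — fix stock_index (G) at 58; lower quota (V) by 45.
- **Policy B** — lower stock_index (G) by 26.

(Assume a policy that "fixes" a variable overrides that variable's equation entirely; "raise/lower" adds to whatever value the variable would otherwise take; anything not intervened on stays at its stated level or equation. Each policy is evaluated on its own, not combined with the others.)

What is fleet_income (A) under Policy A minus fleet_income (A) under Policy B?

7548

Policy A (G := 58, V − 45):
  S = 27
  G = 58
  X = 180 + 2·58 = 296
  V = -18 − 27 + 4·58 (−45 from intervention) = 142
  A = 112 + 6·58 + 3·296 + 4·142 = 1916
Policy B (G − 26):
  S = 27
  G = -57 − 5·27 (−26 from intervention) = -218
  X = 180 + 2·(-218) = -256
  V = -18 − 27 + 4·(-218) = -917
  A = 112 + 6·(-218) + 3·(-256) + 4·(-917) = -5632
A: 1916 − (-5632) = 7548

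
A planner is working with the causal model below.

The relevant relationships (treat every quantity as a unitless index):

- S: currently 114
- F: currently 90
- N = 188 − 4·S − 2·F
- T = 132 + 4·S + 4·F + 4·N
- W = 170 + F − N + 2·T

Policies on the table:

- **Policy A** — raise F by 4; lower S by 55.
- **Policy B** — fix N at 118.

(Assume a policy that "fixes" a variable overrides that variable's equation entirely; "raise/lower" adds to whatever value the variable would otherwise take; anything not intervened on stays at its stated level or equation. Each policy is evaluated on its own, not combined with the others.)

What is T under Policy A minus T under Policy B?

-1620

Policy A (F + 4, S − 55):
  S = 114 − 55 = 59
  F = 90 + 4 = 94
  N = 188 − 4·59 − 2·94 = -236
  T = 132 + 4·59 + 4·94 + 4·(-236) = -200
Policy B (N := 118):
  S = 114
  F = 90
  N = 118
  T = 132 + 4·114 + 4·90 + 4·118 = 1420
T: -200 − 1420 = -1620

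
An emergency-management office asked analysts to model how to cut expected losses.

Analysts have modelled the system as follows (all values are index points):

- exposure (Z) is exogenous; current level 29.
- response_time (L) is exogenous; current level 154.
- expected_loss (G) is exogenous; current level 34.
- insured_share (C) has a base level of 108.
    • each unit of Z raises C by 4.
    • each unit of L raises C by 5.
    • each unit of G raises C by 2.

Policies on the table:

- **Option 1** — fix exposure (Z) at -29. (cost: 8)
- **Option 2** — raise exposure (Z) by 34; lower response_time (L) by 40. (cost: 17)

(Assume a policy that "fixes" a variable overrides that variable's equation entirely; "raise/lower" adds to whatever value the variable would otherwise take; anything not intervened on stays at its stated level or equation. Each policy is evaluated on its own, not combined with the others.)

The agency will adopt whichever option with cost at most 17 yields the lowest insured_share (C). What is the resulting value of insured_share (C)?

Option 1 (Z := -29):
  Z = -29
  L = 154
  G = 34
  C = 108 + 4·(-29) + 5·154 + 2·34 = 830
Option 2 (Z + 34, L − 40):
  Z = 29 + 34 = 63
  L = 154 − 40 = 114
  G = 34
  C = 108 + 4·63 + 5·114 + 2·34 = 998
Comparing — Option 1: C=830, Option 2: C=998. Lowest is 830 (Option 1).

830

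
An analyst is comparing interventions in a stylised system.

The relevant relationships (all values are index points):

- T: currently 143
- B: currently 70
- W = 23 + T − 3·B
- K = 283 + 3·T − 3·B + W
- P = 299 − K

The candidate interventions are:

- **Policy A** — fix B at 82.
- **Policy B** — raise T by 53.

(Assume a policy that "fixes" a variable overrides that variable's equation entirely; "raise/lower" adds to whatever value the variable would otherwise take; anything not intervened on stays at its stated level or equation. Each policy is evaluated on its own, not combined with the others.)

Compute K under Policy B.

Policy B (T + 53):
  T = 143 + 53 = 196
  B = 70
  W = 23 + 196 − 3·70 = 9
  K = 283 + 3·196 − 3·70 + 9 = 670

670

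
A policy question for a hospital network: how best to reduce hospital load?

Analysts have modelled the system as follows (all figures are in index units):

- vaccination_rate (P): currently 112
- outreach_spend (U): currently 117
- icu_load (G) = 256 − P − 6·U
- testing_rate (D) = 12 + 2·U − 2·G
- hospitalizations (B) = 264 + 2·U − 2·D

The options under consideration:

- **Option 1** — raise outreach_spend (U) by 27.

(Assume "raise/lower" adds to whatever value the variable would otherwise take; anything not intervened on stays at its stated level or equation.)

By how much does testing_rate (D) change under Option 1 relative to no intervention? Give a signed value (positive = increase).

378

Baseline:
  P = 112
  U = 117
  G = 256 − 112 − 6·117 = -558
  D = 12 + 2·117 − 2·(-558) = 1362
Option 1 (U + 27):
  P = 112
  U = 117 + 27 = 144
  G = 256 − 112 − 6·144 = -720
  D = 12 + 2·144 − 2·(-720) = 1740
Change in D: 1740 − 1362 = 378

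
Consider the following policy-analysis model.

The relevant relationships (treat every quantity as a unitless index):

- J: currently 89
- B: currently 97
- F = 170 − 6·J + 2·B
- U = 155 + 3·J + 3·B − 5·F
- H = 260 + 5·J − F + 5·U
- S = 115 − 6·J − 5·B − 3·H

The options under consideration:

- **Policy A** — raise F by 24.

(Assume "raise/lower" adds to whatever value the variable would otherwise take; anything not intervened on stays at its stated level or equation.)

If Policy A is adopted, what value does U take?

Policy A (F + 24):
  J = 89
  B = 97
  F = 170 − 6·89 + 2·97 (+24 from intervention) = -146
  U = 155 + 3·89 + 3·97 − 5·(-146) = 1443

1443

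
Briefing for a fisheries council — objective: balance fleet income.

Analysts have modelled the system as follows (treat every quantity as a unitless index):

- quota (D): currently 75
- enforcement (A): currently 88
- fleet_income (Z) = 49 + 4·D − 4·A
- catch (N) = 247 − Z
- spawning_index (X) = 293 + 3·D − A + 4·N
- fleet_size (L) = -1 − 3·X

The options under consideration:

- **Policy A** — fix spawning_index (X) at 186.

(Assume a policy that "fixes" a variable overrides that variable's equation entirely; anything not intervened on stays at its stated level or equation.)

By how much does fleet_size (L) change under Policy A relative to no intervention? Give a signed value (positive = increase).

3732

Baseline:
  D = 75
  A = 88
  Z = 49 + 4·75 − 4·88 = -3
  N = 247 − (-3) = 250
  X = 293 + 3·75 − 88 + 4·250 = 1430
  L = -1 − 3·1430 = -4291
Policy A (X := 186):
  D = 75
  A = 88
  Z = 49 + 4·75 − 4·88 = -3
  N = 247 − (-3) = 250
  X = 186
  L = -1 − 3·186 = -559
Change in L: -559 − (-4291) = 3732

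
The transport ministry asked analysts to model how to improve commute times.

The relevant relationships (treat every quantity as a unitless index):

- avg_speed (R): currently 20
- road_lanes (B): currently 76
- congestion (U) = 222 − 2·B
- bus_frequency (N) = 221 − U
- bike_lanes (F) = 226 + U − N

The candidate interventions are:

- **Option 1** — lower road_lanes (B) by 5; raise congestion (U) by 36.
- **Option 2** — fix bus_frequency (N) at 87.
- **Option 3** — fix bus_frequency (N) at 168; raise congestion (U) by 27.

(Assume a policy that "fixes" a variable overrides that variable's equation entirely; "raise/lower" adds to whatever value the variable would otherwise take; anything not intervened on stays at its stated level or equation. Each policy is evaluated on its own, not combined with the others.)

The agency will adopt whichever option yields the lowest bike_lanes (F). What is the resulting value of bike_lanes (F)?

Option 1 (B − 5, U + 36):
  B = 76 − 5 = 71
  U = 222 − 2·71 (+36 from intervention) = 116
  N = 221 − 116 = 105
  F = 226 + 116 − 105 = 237
Option 2 (N := 87):
  B = 76
  U = 222 − 2·76 = 70
  N = 87
  F = 226 + 70 − 87 = 209
Option 3 (N := 168, U + 27):
  B = 76
  U = 222 − 2·76 (+27 from intervention) = 97
  N = 168
  F = 226 + 97 − 168 = 155
Comparing — Option 1: F=237, Option 2: F=209, Option 3: F=155. Lowest is 155 (Option 3).

155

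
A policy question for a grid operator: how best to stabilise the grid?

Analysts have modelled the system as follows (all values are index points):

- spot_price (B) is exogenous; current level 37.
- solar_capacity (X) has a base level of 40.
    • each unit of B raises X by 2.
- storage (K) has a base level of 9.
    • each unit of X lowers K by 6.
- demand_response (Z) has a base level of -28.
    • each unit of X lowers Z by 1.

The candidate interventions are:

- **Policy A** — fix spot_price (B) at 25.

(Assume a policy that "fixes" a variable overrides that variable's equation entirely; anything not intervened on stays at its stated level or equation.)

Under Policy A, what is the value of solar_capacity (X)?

90

Policy A (B := 25):
  B = 25
  X = 40 + 2·25 = 90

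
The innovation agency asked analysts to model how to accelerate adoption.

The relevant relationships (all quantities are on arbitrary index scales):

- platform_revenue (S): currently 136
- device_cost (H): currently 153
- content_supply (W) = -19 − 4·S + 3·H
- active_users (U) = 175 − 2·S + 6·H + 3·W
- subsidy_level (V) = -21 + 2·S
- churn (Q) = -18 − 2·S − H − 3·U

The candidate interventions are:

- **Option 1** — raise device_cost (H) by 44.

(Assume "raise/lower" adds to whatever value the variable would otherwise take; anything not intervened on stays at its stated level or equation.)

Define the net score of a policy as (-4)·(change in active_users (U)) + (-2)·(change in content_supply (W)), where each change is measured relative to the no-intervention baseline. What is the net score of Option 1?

Baseline:
  S = 136
  H = 153
  W = -19 − 4·136 + 3·153 = -104
  U = 175 − 2·136 + 6·153 + 3·(-104) = 509
Option 1 (H + 44):
  S = 136
  H = 153 + 44 = 197
  W = -19 − 4·136 + 3·197 = 28
  U = 175 − 2·136 + 6·197 + 3·28 = 1169
ΔU = 1169 − 509 = 660; ΔW = 28 − (-104) = 132
Score = (-4)·660 + (-2)·132 = -2904

-2904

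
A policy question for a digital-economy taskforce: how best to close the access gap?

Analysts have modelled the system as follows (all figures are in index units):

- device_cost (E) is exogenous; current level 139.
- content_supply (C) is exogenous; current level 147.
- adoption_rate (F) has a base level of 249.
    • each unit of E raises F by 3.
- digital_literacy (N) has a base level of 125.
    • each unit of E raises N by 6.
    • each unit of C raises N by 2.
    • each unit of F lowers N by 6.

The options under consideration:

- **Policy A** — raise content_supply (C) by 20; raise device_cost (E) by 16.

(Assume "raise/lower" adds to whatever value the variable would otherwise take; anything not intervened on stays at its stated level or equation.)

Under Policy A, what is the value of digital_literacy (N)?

-2895

Policy A (C + 20, E + 16):
  E = 139 + 16 = 155
  C = 147 + 20 = 167
  F = 249 + 3·155 = 714
  N = 125 + 6·155 + 2·167 − 6·714 = -2895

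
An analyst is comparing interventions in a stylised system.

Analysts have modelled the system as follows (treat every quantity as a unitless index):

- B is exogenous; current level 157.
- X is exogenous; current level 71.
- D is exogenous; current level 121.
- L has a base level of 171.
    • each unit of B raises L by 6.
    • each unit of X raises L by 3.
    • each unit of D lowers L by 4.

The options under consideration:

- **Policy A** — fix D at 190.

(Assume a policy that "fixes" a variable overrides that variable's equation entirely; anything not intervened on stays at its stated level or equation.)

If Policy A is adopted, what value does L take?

Policy A (D := 190):
  B = 157
  X = 71
  D = 190
  L = 171 + 6·157 + 3·71 − 4·190 = 566

566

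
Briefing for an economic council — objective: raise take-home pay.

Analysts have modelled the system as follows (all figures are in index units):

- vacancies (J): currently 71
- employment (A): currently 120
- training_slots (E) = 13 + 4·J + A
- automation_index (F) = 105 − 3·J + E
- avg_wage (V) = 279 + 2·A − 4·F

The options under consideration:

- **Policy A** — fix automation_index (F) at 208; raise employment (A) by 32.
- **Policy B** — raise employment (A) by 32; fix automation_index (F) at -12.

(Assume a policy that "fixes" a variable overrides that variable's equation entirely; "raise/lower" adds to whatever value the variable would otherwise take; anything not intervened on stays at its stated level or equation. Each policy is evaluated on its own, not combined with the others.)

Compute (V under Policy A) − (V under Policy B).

-880

Policy A (F := 208, A + 32):
  J = 71
  A = 120 + 32 = 152
  E = 13 + 4·71 + 152 = 449
  F = 208
  V = 279 + 2·152 − 4·208 = -249
Policy B (A + 32, F := -12):
  J = 71
  A = 120 + 32 = 152
  E = 13 + 4·71 + 152 = 449
  F = -12
  V = 279 + 2·152 − 4·(-12) = 631
V: -249 − 631 = -880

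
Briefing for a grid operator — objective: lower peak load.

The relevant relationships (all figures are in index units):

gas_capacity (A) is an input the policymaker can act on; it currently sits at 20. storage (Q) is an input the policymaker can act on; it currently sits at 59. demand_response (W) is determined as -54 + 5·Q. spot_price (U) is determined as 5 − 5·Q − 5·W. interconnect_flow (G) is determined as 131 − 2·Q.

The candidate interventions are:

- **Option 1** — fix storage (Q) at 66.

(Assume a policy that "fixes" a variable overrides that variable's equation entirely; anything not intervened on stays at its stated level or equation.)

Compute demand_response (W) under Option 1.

Option 1 (Q := 66):
  Q = 66
  W = -54 + 5·66 = 276

276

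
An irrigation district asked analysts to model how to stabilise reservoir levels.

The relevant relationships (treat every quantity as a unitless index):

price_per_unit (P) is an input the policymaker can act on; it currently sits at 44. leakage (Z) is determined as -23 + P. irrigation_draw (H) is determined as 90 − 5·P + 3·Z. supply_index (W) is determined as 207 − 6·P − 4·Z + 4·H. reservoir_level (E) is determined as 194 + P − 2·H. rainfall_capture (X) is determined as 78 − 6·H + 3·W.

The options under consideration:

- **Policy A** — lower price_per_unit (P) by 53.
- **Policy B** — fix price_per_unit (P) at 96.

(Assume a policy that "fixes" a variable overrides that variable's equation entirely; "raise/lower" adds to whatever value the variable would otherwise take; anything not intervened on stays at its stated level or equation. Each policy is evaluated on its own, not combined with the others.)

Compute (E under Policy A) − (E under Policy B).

Policy A (P − 53):
  P = 44 − 53 = -9
  Z = -23 + (-9) = -32
  H = 90 − 5·(-9) + 3·(-32) = 39
  E = 194 + (-9) − 2·39 = 107
Policy B (P := 96):
  P = 96
  Z = -23 + 96 = 73
  H = 90 − 5·96 + 3·73 = -171
  E = 194 + 96 − 2·(-171) = 632
E: 107 − 632 = -525

-525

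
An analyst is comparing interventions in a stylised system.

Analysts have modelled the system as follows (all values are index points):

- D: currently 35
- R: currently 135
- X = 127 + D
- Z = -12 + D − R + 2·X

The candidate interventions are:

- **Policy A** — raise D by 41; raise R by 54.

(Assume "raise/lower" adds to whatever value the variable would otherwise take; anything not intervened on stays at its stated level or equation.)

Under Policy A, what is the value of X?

203

Policy A (D + 41, R + 54):
  D = 35 + 41 = 76
  X = 127 + 76 = 203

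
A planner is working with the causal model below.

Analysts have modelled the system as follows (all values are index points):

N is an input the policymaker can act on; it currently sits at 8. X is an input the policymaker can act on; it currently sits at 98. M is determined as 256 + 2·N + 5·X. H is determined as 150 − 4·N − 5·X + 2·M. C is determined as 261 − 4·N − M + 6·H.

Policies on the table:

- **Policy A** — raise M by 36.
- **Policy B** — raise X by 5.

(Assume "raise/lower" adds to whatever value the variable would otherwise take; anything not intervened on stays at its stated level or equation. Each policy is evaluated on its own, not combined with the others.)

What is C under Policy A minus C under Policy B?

Policy A (M + 36):
  N = 8
  X = 98
  M = 256 + 2·8 + 5·98 (+36 from intervention) = 798
  H = 150 − 4·8 − 5·98 + 2·798 = 1224
  C = 261 − 4·8 − 798 + 6·1224 = 6775
Policy B (X + 5):
  N = 8
  X = 98 + 5 = 103
  M = 256 + 2·8 + 5·103 = 787
  H = 150 − 4·8 − 5·103 + 2·787 = 1177
  C = 261 − 4·8 − 787 + 6·1177 = 6504
C: 6775 − 6504 = 271

271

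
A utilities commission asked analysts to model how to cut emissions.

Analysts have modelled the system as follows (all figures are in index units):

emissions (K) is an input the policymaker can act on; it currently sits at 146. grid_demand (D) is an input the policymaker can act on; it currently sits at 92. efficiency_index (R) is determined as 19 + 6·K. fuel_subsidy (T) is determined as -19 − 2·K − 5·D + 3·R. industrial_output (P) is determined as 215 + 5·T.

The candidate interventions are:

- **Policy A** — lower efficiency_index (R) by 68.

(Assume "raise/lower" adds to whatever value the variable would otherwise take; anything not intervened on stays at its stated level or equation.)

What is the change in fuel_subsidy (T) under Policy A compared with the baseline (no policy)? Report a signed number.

Baseline:
  K = 146
  D = 92
  R = 19 + 6·146 = 895
  T = -19 − 2·146 − 5·92 + 3·895 = 1914
Policy A (R − 68):
  K = 146
  D = 92
  R = 19 + 6·146 (−68 from intervention) = 827
  T = -19 − 2·146 − 5·92 + 3·827 = 1710
Change in T: 1710 − 1914 = -204

-204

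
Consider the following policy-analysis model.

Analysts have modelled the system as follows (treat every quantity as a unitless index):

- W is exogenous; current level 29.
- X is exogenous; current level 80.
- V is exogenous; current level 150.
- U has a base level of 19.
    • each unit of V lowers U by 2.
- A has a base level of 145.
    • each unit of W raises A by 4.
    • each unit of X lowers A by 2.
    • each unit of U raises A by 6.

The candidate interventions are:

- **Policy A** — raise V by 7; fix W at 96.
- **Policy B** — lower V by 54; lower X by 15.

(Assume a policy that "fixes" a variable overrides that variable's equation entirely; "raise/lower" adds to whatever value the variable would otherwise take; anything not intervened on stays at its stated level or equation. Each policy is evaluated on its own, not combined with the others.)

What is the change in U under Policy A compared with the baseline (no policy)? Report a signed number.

-14

Baseline:
  V = 150
  U = 19 − 2·150 = -281
Policy A (V + 7, W := 96):
  V = 150 + 7 = 157
  U = 19 − 2·157 = -295
Change in U: -295 − (-281) = -14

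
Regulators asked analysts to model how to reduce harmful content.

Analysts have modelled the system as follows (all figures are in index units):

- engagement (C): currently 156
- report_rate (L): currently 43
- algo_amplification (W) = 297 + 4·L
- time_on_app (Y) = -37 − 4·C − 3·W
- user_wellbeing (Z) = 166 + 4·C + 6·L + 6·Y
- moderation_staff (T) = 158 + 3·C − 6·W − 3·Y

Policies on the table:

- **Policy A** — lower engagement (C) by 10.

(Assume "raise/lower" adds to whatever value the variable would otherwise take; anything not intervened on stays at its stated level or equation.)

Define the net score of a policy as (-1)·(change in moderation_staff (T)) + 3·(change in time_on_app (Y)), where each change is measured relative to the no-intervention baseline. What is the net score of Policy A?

270

Baseline:
  C = 156
  L = 43
  W = 297 + 4·43 = 469
  Y = -37 − 4·156 − 3·469 = -2068
  T = 158 + 3·156 − 6·469 − 3·(-2068) = 4016
Policy A (C − 10):
  C = 156 − 10 = 146
  L = 43
  W = 297 + 4·43 = 469
  Y = -37 − 4·146 − 3·469 = -2028
  T = 158 + 3·146 − 6·469 − 3·(-2028) = 3866
ΔT = 3866 − 4016 = -150; ΔY = -2028 − (-2068) = 40
Score = (-1)·(-150) + 3·40 = 270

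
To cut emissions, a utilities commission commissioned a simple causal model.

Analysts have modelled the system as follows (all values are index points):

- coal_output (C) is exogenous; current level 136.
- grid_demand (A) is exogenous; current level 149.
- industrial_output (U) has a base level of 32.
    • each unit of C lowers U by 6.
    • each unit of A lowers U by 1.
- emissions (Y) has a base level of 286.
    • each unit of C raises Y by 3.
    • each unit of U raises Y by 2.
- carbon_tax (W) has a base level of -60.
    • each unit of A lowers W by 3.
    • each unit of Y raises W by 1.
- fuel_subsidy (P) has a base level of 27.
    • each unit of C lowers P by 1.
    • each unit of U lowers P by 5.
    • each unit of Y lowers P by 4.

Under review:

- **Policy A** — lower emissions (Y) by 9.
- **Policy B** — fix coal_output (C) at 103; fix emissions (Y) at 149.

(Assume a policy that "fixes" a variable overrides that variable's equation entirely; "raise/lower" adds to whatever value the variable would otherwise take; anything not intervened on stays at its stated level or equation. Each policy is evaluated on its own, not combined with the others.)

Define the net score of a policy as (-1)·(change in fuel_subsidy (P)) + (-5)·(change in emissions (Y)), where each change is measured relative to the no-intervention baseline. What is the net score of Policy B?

Baseline:
  C = 136
  A = 149
  U = 32 − 6·136 − 149 = -933
  Y = 286 + 3·136 + 2·(-933) = -1172
  P = 27 − 136 − 5·(-933) − 4·(-1172) = 9244
Policy B (C := 103, Y := 149):
  C = 103
  A = 149
  U = 32 − 6·103 − 149 = -735
  Y = 149
  P = 27 − 103 − 5·(-735) − 4·149 = 3003
ΔP = 3003 − 9244 = -6241; ΔY = 149 − (-1172) = 1321
Score = (-1)·(-6241) + (-5)·1321 = -364

-364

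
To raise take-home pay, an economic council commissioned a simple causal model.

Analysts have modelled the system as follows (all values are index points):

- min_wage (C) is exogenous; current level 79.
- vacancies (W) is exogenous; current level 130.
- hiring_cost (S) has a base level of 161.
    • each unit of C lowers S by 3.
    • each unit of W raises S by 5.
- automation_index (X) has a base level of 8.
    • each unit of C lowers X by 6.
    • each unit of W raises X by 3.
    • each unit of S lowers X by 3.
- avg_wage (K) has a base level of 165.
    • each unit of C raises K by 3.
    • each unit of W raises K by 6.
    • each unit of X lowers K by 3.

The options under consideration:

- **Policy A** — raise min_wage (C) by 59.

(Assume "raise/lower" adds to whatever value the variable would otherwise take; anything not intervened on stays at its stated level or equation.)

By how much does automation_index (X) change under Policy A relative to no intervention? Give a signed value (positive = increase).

177

Baseline:
  C = 79
  W = 130
  S = 161 − 3·79 + 5·130 = 574
  X = 8 − 6·79 + 3·130 − 3·574 = -1798
Policy A (C + 59):
  C = 79 + 59 = 138
  W = 130
  S = 161 − 3·138 + 5·130 = 397
  X = 8 − 6·138 + 3·130 − 3·397 = -1621
Change in X: -1621 − (-1798) = 177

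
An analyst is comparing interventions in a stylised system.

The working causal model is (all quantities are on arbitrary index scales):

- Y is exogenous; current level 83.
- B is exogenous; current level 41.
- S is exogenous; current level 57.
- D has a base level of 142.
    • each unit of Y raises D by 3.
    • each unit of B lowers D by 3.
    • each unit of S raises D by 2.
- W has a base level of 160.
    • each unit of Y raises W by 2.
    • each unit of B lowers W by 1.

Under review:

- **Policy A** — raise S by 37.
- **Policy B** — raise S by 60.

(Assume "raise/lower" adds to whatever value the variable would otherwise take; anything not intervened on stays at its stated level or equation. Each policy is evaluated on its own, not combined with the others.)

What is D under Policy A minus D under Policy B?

Policy A (S + 37):
  Y = 83
  B = 41
  S = 57 + 37 = 94
  D = 142 + 3·83 − 3·41 + 2·94 = 456
Policy B (S + 60):
  Y = 83
  B = 41
  S = 57 + 60 = 117
  D = 142 + 3·83 − 3·41 + 2·117 = 502
D: 456 − 502 = -46

-46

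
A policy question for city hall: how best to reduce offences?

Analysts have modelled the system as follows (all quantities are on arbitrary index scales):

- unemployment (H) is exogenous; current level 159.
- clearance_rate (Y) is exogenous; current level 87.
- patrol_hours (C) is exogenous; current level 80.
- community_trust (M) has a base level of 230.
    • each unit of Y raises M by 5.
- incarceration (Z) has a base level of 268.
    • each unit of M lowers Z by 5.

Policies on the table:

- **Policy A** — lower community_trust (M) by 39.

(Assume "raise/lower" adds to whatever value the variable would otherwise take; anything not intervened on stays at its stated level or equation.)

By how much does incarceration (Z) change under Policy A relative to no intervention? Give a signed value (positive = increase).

195

Baseline:
  Y = 87
  M = 230 + 5·87 = 665
  Z = 268 − 5·665 = -3057
Policy A (M − 39):
  Y = 87
  M = 230 + 5·87 (−39 from intervention) = 626
  Z = 268 − 5·626 = -2862
Change in Z: -2862 − (-3057) = 195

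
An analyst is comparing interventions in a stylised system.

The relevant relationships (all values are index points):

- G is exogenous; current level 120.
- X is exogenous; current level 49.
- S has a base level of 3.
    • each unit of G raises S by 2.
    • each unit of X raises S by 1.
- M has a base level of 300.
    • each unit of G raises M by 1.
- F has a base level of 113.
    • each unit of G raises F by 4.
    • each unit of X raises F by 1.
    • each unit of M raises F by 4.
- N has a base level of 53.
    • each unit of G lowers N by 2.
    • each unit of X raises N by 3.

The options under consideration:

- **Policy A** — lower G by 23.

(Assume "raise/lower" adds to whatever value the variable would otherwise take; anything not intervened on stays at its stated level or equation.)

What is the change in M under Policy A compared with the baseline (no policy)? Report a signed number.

Baseline:
  G = 120
  M = 300 + 120 = 420
Policy A (G − 23):
  G = 120 − 23 = 97
  M = 300 + 97 = 397
Change in M: 397 − 420 = -23

-23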